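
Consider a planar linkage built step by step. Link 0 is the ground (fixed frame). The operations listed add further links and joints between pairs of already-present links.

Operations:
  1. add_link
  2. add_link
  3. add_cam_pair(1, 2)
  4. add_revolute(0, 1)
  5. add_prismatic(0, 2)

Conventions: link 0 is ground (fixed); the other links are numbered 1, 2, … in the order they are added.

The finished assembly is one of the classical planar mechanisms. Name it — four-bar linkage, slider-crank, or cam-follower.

links: 3 (incl. ground); joints: 1 revolute, 1 prismatic, 1 higher (cam) pair, forming one closed loop
3 links, revolute + prismatic + higher pair in one loop → cam-follower

cam-follower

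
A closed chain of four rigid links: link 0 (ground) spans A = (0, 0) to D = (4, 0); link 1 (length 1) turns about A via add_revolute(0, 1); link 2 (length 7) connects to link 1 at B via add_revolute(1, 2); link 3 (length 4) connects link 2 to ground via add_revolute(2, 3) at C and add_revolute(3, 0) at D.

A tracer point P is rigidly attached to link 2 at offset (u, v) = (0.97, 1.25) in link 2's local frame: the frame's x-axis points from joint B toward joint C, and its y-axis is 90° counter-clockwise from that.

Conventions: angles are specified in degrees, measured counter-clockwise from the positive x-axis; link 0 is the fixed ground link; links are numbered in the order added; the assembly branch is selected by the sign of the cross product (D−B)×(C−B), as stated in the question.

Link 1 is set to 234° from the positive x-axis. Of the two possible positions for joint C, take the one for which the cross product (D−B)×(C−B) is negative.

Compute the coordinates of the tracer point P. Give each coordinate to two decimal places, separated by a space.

A=(0,0), D=(4.00,0)
B = A + 1.00·(cos234°, sin234°) = (-0.5878, -0.8090)
|BD| = 4.6586
circle(B,7.00) ∩ circle(D,4.00): a=5.8711, h=3.8118
  candidates: C₊=(4.5322,3.9644) cross=17.757; C₋=(5.8561,-3.5433) cross=-17.757
  branch - wants cross < 0 → take C=(5.8561,-3.5433) (cross=-17.757)
ex = (C−B)/|BC| = (0.9206,-0.3906); ey = (0.3906,0.9206)
P = B + 0.97·ex + 1.25·ey = (0.7934,-0.0372)

0.79 -0.04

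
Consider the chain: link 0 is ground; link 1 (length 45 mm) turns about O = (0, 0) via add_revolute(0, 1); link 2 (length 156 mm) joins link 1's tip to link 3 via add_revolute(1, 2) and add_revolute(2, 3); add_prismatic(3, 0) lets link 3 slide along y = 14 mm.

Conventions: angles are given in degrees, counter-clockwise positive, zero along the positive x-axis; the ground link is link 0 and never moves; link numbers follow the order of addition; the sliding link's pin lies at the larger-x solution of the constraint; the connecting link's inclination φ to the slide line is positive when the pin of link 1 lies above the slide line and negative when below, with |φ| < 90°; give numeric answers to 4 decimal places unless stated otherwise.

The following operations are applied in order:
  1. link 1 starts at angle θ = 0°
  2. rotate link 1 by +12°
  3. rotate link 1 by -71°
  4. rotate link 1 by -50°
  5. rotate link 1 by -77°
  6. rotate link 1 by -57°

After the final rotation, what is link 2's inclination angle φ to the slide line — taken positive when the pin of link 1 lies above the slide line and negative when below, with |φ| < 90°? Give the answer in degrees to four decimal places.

geometry: r = 45 mm, L = 156 mm, e = 14 mm; θ starts at 0°
rotate link 1 by +12°: θ ← 0° +12° = 12°
rotate link 1 by -71°: θ ← 12° -71° = -59°
rotate link 1 by -50°: θ ← -59° -50° = -109°
rotate link 1 by -77°: θ ← -109° -77° = -186°
rotate link 1 by -57°: θ ← -186° -57° = -243°
h = r sin θ − e = 40.095294 − 14 = 26.095294
sin φ = h / L = 26.095294 / 156 = 0.16727752
φ = arcsin(0.16727752) = 9.629566°

9.6296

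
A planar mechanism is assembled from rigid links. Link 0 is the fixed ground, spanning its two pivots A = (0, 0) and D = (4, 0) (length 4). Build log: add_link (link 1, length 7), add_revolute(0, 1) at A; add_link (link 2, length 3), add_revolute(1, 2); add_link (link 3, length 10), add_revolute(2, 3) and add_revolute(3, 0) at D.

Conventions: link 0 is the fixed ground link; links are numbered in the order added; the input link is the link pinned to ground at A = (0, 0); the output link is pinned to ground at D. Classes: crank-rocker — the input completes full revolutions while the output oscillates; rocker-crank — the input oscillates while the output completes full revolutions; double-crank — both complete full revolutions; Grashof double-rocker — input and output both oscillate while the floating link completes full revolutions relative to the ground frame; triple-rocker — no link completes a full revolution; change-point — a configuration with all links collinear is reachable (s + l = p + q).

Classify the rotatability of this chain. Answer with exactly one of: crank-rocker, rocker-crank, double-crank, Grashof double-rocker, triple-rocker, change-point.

lengths: ground=4, input=7, coupler=3, output=10
sorted: s=3 (shortest), l=10 (longest), p+q=11
s + l = 13 vs p + q = 11
s + l > p + q → non-Grashof → no link fully rotates → triple-rocker

triple-rocker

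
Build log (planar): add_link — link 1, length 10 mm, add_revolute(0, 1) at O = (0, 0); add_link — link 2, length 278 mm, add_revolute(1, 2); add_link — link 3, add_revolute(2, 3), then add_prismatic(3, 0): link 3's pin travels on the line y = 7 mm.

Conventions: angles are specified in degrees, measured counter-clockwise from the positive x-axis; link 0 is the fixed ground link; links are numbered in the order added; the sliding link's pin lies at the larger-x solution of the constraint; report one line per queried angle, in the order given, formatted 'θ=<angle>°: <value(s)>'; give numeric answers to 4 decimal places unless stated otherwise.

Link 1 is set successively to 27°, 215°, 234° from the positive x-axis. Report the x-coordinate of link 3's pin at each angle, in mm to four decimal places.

geometry: r = 10 mm, L = 278 mm, e = 7 mm
θ=27°: crank pin P = (r cos θ, r sin θ) = (8.910065, 4.539905)
θ=27°: h = r sin θ − e = 4.539905 − 7 = -2.460095
θ=27°: x = r cos θ + √(L² − h²) = 8.910065 + 277.989115 = 286.899180
θ=215°: crank pin P = (r cos θ, r sin θ) = (-8.191520, -5.735764)
θ=215°: h = r sin θ − e = -5.735764 − 7 = -12.735764
θ=215°: x = r cos θ + √(L² − h²) = -8.191520 + 277.708121 = 269.516600
θ=234°: crank pin P = (r cos θ, r sin θ) = (-5.877853, -8.090170)
θ=234°: h = r sin θ − e = -8.090170 − 7 = -15.090170
θ=234°: x = r cos θ + √(L² − h²) = -5.877853 + 277.590142 = 271.712289

θ=27°: 286.8992
θ=215°: 269.5166
θ=234°: 271.7123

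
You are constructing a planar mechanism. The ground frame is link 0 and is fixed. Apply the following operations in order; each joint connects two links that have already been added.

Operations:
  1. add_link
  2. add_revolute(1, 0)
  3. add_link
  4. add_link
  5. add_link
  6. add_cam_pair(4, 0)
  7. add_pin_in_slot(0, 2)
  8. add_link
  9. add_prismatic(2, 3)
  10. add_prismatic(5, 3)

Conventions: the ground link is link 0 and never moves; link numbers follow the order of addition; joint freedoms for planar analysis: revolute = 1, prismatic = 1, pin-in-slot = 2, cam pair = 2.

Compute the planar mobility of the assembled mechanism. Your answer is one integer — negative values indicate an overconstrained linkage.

ground; <1,0,0>
#1 <2,0,0>
R:1↔0 J1 <2,1,0>
#2 <3,1,0>
#3 <4,1,0>
#4 <5,1,0>
C:4↔0 J2 <5,1,1>
PS:0↔2 J2 <5,1,2>
#5 <6,1,2>
P:2↔3 J1 <6,2,2>
P:5↔3 J1 <6,3,2>
3×5 − 2×3 − 1×2 = 7

M = 7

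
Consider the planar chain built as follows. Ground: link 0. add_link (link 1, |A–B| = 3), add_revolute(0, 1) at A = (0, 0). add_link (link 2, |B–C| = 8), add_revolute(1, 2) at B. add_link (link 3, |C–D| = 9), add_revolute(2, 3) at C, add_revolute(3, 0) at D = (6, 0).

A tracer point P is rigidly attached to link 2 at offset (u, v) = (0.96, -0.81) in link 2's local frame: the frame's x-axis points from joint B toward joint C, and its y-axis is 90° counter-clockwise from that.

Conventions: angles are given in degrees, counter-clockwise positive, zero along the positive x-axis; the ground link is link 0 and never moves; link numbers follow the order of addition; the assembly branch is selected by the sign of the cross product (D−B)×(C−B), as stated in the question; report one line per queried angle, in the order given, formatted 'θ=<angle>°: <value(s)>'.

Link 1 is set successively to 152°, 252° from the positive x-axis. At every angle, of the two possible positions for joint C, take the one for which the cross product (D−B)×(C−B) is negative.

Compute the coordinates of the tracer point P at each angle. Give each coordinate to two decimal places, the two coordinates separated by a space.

A=(0,0), D=(6.00,0)
θ=152°: B = A + 3.00·(cos152°, sin152°) = (-2.6488, 1.4084)
θ=152°: |BD| = 8.7628
θ=152°: circle(B,8.00) ∩ circle(D,9.00): a=3.4114, h=7.2362
θ=152°:   candidates: C₊=(1.8812,8.0022) cross=63.409; C₋=(-0.4449,-6.2820) cross=-63.409
θ=152°:   branch - wants cross < 0 → take C=(-0.4449,-6.2820) (cross=-63.409)
θ=152°: ex = (C−B)/|BC| = (0.2755,-0.9613); ey = (0.9613,0.2755)
θ=152°: P = B + 0.96·ex + -0.81·ey = (-3.1630,0.2624)
θ=252°: B = A + 3.00·(cos252°, sin252°) = (-0.9271, -2.8532)
θ=252°: |BD| = 7.4916
θ=252°: circle(B,8.00) ∩ circle(D,9.00): a=2.6112, h=7.5618
θ=252°:   candidates: C₊=(-1.3925,5.1333) cross=56.651; C₋=(4.3673,-8.8507) cross=-56.651
θ=252°:   branch - wants cross < 0 → take C=(4.3673,-8.8507) (cross=-56.651)
θ=252°: ex = (C−B)/|BC| = (0.6618,-0.7497); ey = (0.7497,0.6618)
θ=252°: P = B + 0.96·ex + -0.81·ey = (-0.8990,-4.1089)

θ=152°: -3.16 0.26
θ=252°: -0.90 -4.11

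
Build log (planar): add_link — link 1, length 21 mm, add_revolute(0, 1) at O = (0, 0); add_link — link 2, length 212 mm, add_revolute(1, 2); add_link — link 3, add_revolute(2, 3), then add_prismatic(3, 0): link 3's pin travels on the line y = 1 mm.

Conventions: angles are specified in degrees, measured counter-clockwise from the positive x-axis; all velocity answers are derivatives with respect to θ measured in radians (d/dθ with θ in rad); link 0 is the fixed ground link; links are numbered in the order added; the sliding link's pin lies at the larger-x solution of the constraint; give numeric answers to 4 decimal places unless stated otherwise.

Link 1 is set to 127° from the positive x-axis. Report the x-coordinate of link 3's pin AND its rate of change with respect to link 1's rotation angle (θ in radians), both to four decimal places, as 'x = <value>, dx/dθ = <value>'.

geometry: r = 21 mm, L = 212 mm, e = 1 mm
crank pin P = (r cos θ, r sin θ) = (-12.638115, 16.771346)
h = r sin θ − e = 16.771346 − 1 = 15.771346
x = r cos θ + √(L² − h²) = -12.638115 + 211.412546 = 198.774431
dx/dθ = −r sin θ − h·r cos θ/√(L² − h²) (θ in radians; h = 15.771346) = -15.828544

x = 198.7744, dx/dθ = -15.8285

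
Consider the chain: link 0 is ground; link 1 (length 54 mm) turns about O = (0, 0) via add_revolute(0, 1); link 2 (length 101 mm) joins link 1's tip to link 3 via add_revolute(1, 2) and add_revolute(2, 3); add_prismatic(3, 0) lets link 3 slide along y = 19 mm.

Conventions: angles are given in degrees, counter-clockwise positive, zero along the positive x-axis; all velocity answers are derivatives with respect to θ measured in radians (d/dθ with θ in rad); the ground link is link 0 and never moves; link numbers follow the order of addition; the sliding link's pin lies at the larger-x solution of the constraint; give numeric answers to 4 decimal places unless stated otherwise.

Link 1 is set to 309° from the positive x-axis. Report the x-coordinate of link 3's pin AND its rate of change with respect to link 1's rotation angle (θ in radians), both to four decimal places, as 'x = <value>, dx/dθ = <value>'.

geometry: r = 54 mm, L = 101 mm, e = 19 mm
crank pin P = (r cos θ, r sin θ) = (33.983301, -41.965882)
h = r sin θ − e = -41.965882 − 19 = -60.965882
x = r cos θ + √(L² − h²) = 33.983301 + 80.524290 = 114.507591
dx/dθ = −r sin θ − h·r cos θ/√(L² − h²) (θ in radians; h = -60.965882) = 67.695037

x = 114.5076, dx/dθ = 67.6950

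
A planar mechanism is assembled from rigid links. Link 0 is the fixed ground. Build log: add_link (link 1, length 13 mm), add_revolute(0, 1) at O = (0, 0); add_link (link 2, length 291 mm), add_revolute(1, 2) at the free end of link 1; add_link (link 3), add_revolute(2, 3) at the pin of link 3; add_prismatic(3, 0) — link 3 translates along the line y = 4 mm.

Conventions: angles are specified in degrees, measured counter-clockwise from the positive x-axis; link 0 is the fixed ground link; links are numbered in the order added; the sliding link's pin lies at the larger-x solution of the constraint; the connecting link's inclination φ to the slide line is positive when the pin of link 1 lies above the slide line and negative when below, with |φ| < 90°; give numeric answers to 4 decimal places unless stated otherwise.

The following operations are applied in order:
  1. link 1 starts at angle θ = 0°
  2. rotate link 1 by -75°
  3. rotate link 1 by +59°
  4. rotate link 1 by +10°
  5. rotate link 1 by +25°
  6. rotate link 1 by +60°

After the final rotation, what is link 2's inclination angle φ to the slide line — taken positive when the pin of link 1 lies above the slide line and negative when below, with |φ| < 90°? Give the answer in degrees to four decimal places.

geometry: r = 13 mm, L = 291 mm, e = 4 mm; θ starts at 0°
rotate link 1 by -75°: θ ← 0° -75° = -75°
rotate link 1 by +59°: θ ← -75° +59° = -16°
rotate link 1 by +10°: θ ← -16° +10° = -6°
rotate link 1 by +25°: θ ← -6° +25° = 19°
rotate link 1 by +60°: θ ← 19° +60° = 79°
h = r sin θ − e = 12.761153 − 4 = 8.761153
sin φ = h / L = 8.761153 / 291 = 0.03010706
φ = arcsin(0.03010706) = 1.725268°

1.7253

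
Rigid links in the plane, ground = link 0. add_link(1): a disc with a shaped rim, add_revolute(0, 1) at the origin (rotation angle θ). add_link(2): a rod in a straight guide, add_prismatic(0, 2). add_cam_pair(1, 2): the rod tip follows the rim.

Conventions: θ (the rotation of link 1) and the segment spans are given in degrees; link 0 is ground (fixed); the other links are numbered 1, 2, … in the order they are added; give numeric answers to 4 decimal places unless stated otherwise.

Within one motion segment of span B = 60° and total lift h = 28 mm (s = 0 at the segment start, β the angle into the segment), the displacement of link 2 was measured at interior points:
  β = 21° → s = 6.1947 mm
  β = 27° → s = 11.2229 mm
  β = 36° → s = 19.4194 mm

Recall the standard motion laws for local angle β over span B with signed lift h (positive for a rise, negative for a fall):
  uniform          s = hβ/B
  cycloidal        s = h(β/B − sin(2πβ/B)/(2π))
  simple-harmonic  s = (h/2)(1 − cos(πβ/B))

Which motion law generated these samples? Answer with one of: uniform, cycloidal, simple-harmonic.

candidates at β/B = r: uniform s = h·r (linear in β); cycloidal s = h·(r − sin(2πr)/(2π)); simple-harmonic s = (h/2)(1 − cos(πr))
β=21°: printed 6.1947 | uniform 9.8000, cycloidal 6.1947, simple-harmonic 7.6441
β=27°: printed 11.2229 | uniform 12.6000, cycloidal 11.2229, simple-harmonic 11.8099
β=36°: printed 19.4194 | uniform 16.8000, cycloidal 19.4194, simple-harmonic 18.3262
only one law matches every sample → cycloidal

cycloidal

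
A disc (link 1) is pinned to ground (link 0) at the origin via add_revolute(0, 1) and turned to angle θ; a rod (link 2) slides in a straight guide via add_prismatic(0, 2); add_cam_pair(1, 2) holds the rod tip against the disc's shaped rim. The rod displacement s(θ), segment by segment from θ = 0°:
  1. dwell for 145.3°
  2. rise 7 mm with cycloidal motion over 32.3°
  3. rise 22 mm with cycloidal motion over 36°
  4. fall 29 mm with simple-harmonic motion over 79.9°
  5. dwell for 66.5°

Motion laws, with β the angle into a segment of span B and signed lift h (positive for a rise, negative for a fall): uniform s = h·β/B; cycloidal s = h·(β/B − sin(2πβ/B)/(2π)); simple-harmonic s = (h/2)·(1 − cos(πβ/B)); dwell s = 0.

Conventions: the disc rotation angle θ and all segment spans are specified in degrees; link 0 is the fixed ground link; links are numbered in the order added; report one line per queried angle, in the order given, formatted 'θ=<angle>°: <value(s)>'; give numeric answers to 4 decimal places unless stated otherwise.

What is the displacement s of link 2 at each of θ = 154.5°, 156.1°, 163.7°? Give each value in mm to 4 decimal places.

segment 1 (0° to 145.3°, dwell): s unchanged at 0.0000
θ = 154.5° falls in segment 2 (145.3° to 177.6°, cycloidal, h = 7): β = 154.5 − 145.3 = 9.2°, B = 32.3°; Δs = 7·(0.2848 − sin(2π·0.2848)/(2π)) = 0.9063; s = 0.0000 + 0.9063 = 0.9063
θ = 156.1° falls in segment 2 (145.3° to 177.6°, cycloidal, h = 7): β = 156.1 − 145.3 = 10.8°, B = 32.3°; Δs = 7·(0.3344 − sin(2π·0.3344)/(2π)) = 1.3794; s = 0.0000 + 1.3794 = 1.3794
θ = 163.7° falls in segment 2 (145.3° to 177.6°, cycloidal, h = 7): β = 163.7 − 145.3 = 18.4°, B = 32.3°; Δs = 7·(0.5697 − sin(2π·0.5697)/(2π)) = 4.4598; s = 0.0000 + 4.4598 = 4.4598

θ=154.5°: 0.9063
θ=156.1°: 1.3794
θ=163.7°: 4.4598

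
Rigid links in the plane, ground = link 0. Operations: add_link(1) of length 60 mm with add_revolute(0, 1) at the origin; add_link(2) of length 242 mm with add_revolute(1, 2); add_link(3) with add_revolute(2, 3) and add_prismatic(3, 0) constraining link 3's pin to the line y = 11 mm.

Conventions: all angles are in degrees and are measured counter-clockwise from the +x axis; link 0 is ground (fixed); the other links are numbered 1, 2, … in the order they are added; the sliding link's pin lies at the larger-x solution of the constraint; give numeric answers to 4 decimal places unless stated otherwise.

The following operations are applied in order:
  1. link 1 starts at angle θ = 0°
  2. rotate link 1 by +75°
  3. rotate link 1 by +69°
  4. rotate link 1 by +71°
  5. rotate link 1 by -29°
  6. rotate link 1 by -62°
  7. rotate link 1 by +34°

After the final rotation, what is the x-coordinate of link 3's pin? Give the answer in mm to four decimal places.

geometry: r = 60 mm, L = 242 mm, e = 11 mm; θ starts at 0°
rotate link 1 by +75°: θ ← 0° +75° = 75°
rotate link 1 by +69°: θ ← 75° +69° = 144°
rotate link 1 by +71°: θ ← 144° +71° = 215°
rotate link 1 by -29°: θ ← 215° -29° = 186°
rotate link 1 by -62°: θ ← 186° -62° = 124°
rotate link 1 by +34°: θ ← 124° +34° = 158°
crank pin P = (r cos θ, r sin θ) = (-55.631031, 22.476396)
h = r sin θ − e = 22.476396 − 11 = 11.476396
x = r cos θ + √(L² − h²) = -55.631031 + 241.727724 = 186.096692

186.0967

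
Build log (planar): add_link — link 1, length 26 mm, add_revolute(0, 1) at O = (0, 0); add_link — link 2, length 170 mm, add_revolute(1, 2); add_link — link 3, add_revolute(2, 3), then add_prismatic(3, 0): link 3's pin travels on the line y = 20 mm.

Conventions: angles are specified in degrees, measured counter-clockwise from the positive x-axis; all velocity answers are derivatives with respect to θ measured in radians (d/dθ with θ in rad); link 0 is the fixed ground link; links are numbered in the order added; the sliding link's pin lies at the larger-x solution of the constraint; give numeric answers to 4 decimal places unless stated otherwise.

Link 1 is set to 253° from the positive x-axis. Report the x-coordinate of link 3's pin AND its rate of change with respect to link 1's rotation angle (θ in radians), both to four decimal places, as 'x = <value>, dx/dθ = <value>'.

geometry: r = 26 mm, L = 170 mm, e = 20 mm
crank pin P = (r cos θ, r sin θ) = (-7.601664, -24.863924)
h = r sin θ − e = -24.863924 − 20 = -44.863924
x = r cos θ + √(L² − h²) = -7.601664 + 163.973255 = 156.371591
dx/dθ = −r sin θ − h·r cos θ/√(L² − h²) (θ in radians; h = -44.863924) = 22.784069

x = 156.3716, dx/dθ = 22.7841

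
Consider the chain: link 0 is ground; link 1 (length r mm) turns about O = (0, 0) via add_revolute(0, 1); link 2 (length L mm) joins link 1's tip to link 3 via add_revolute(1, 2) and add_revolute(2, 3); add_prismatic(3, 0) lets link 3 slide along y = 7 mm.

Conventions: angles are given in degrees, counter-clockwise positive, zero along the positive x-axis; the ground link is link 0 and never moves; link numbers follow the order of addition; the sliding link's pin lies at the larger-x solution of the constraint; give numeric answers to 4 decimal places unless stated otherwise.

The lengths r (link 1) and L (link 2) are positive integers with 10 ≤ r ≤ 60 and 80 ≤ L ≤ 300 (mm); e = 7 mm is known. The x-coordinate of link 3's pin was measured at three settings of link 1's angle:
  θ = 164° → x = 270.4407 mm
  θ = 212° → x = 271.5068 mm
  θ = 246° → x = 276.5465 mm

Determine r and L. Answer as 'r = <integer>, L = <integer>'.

constraint per measurement: (x − r cos θ)² + (r sin θ − e)² = L²
subtracting the θ₁ and θ₂ equations cancels the r² and L² terms:
r = (x₁² − x₂²) / (2[(x₁cos θ₁ + e sin θ₁) − (x₂cos θ₂ + e sin θ₂)]) = 11.9996 → r = 12
L² = (x₁ − r cos θ₁)² + (r sin θ₁ − e)² = 79524.0080 → L = 282.0000 → L = 282
check at θ₃=246°: x = 276.5465 (printed 276.5465) ✓

r = 12, L = 282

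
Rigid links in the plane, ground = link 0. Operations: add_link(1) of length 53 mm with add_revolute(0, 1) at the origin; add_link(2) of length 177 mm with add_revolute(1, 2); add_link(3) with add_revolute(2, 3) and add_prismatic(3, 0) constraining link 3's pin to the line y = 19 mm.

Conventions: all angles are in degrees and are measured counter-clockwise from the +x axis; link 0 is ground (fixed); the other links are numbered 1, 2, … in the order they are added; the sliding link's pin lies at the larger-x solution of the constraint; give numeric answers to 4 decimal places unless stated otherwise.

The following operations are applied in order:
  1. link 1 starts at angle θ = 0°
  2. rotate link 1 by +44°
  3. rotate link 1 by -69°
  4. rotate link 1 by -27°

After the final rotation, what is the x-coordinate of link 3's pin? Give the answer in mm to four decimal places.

geometry: r = 53 mm, L = 177 mm, e = 19 mm; θ starts at 0°
rotate link 1 by +44°: θ ← 0° +44° = 44°
rotate link 1 by -69°: θ ← 44° -69° = -25°
rotate link 1 by -27°: θ ← -25° -27° = -52°
crank pin P = (r cos θ, r sin θ) = (32.630058, -41.764570)
h = r sin θ − e = -41.764570 − 19 = -60.764570
x = r cos θ + √(L² − h²) = 32.630058 + 166.242795 = 198.872854

198.8729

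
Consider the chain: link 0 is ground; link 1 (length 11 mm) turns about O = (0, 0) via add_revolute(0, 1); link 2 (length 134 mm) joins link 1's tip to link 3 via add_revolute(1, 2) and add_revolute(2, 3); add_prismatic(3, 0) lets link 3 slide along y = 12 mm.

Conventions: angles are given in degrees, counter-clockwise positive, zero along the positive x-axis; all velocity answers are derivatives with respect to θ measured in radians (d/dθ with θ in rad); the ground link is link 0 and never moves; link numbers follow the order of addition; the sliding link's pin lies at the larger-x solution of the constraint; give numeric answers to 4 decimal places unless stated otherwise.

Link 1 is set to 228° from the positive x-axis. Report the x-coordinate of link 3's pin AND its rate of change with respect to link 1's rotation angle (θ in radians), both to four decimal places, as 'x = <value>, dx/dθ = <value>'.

geometry: r = 11 mm, L = 134 mm, e = 12 mm
crank pin P = (r cos θ, r sin θ) = (-7.360437, -8.174593)
h = r sin θ − e = -8.174593 − 12 = -20.174593
x = r cos θ + √(L² − h²) = -7.360437 + 132.472585 = 125.112148
dx/dθ = −r sin θ − h·r cos θ/√(L² − h²) (θ in radians; h = -20.174593) = 7.053653

x = 125.1121, dx/dθ = 7.0537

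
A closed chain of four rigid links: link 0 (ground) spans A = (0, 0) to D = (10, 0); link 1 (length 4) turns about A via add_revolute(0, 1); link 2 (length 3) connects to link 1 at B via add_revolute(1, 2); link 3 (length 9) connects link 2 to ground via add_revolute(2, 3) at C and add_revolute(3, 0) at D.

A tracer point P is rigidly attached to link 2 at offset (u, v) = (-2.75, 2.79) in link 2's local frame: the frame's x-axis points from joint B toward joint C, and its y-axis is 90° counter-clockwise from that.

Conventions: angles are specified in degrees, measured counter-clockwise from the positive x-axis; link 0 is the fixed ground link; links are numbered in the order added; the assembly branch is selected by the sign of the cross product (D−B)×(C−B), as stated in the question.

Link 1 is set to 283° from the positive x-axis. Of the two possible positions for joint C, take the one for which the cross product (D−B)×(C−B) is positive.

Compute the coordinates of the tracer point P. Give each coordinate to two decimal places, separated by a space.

A=(0,0), D=(10.00,0)
B = A + 4.00·(cos283°, sin283°) = (0.8998, -3.8975)
|BD| = 9.8997
circle(B,3.00) ∩ circle(D,9.00): a=1.3134, h=2.6972
  candidates: C₊=(1.0452,-0.9010) cross=26.702; C₋=(3.1690,-5.8598) cross=-26.702
  branch + wants cross > 0 → take C=(1.0452,-0.9010) (cross=26.702)
ex = (C−B)/|BC| = (0.0485,0.9988); ey = (-0.9988,0.0485)
P = B + -2.75·ex + 2.79·ey = (-2.0202,-6.5090)

-2.02 -6.51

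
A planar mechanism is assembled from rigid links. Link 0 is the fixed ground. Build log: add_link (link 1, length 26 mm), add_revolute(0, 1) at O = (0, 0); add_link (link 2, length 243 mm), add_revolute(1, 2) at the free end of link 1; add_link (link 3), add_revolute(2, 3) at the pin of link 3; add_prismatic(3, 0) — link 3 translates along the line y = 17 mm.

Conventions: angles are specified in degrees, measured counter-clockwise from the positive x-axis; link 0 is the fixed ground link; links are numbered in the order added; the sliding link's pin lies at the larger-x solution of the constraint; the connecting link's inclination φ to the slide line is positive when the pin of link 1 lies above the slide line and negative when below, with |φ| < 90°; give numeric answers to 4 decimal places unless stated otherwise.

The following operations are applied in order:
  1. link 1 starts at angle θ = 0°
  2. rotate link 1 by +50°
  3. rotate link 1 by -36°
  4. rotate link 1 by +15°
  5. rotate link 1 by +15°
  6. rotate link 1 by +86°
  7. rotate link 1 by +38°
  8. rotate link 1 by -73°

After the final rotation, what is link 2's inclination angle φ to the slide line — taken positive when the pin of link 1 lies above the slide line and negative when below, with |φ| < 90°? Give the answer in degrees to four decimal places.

geometry: r = 26 mm, L = 243 mm, e = 17 mm; θ starts at 0°
rotate link 1 by +50°: θ ← 0° +50° = 50°
rotate link 1 by -36°: θ ← 50° -36° = 14°
rotate link 1 by +15°: θ ← 14° +15° = 29°
rotate link 1 by +15°: θ ← 29° +15° = 44°
rotate link 1 by +86°: θ ← 44° +86° = 130°
rotate link 1 by +38°: θ ← 130° +38° = 168°
rotate link 1 by -73°: θ ← 168° -73° = 95°
h = r sin θ − e = 25.901062 − 17 = 8.901062
sin φ = h / L = 8.901062 / 243 = 0.03662989
φ = arcsin(0.03662989) = 2.099207°

2.0992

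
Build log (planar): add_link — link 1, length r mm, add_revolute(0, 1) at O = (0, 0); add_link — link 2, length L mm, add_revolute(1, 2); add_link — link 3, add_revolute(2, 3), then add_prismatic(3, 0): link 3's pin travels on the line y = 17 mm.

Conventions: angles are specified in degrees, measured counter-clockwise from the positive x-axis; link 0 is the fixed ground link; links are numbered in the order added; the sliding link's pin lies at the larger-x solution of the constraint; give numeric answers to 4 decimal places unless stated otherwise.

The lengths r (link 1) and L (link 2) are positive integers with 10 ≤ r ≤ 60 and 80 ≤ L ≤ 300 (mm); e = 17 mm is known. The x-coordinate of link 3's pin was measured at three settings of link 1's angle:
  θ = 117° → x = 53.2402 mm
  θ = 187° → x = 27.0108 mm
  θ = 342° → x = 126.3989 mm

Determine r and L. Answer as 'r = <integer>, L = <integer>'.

constraint per measurement: (x − r cos θ)² + (r sin θ − e)² = L²
subtracting the θ₁ and θ₂ equations cancels the r² and L² terms:
r = (x₁² − x₂²) / (2[(x₁cos θ₁ + e sin θ₁) − (x₂cos θ₂ + e sin θ₂)]) = 53.0002 → r = 53
L² = (x₁ − r cos θ₁)² + (r sin θ₁ − e)² = 6889.0029 → L = 83.0000 → L = 83
check at θ₃=342°: x = 126.3989 (printed 126.3989) ✓

r = 53, L = 83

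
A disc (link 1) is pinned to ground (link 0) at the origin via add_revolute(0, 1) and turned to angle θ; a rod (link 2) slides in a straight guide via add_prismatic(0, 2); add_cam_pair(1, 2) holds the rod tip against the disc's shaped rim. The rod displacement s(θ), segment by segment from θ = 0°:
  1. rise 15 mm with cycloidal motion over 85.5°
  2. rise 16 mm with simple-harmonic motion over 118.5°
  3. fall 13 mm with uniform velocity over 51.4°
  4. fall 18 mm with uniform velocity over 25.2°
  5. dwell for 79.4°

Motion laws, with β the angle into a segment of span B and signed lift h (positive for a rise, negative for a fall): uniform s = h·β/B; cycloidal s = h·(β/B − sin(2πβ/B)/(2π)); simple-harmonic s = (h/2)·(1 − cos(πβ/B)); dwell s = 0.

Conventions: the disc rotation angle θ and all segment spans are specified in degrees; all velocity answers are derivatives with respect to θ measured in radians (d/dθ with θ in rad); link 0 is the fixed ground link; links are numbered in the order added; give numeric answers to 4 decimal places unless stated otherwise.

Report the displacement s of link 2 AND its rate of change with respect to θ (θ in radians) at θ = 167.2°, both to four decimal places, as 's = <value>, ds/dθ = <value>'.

segment 1 (0° to 85.5°, cycloidal, h = 15) is passed completely: s = 0.0000 + (15) = 15.0000
θ = 167.2° falls in segment 2 (85.5° to 204°, simple-harmonic, h = 16): β = 167.2 − 85.5 = 81.7°, B = 118.5°; Δs = 16/2·(1 − cos(π·0.6895)) = 12.4853; s = 15.0000 + 12.4853 = 27.4853
velocity in seg [85.5°–204°] (simple-harmonic), θ in radians: β = 81.7° = 1.4259 rad, B = 118.5° = 2.0682 rad; ds/dθ = (πh/(2B)) sin(πβ/B) = (π·16/(2·2.0682)) sin(π·0.6895) = 10.062355 mm/rad

s = 27.4853, ds/dθ = 10.0624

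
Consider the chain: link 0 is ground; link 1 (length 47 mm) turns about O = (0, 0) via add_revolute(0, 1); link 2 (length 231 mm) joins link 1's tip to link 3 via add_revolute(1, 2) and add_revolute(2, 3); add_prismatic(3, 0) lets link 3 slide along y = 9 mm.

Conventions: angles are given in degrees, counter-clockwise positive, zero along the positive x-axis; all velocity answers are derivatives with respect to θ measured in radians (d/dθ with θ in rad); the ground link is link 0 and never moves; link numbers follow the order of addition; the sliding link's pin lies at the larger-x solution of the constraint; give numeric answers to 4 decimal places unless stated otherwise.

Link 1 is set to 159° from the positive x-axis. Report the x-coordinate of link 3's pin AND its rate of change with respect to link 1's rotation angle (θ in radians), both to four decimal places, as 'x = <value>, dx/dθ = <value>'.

geometry: r = 47 mm, L = 231 mm, e = 9 mm
crank pin P = (r cos θ, r sin θ) = (-43.878280, 16.843294)
h = r sin θ − e = 16.843294 − 9 = 7.843294
x = r cos θ + √(L² − h²) = -43.878280 + 230.866807 = 186.988527
dx/dθ = −r sin θ − h·r cos θ/√(L² − h²) (θ in radians; h = 7.843294) = -15.352606

x = 186.9885, dx/dθ = -15.3526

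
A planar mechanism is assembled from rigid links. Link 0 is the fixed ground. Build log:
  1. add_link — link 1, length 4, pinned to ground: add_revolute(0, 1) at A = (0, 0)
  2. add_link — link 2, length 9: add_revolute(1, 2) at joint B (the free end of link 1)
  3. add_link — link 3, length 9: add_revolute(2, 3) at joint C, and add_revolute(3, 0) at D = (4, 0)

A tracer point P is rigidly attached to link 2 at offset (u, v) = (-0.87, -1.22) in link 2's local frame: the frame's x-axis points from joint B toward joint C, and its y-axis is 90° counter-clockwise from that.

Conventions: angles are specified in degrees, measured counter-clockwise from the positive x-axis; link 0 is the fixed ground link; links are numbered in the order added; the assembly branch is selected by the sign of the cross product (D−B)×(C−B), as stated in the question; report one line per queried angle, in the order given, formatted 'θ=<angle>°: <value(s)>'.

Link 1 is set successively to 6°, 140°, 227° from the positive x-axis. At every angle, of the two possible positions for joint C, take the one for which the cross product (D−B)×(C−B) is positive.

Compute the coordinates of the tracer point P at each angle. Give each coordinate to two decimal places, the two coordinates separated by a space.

A=(0,0), D=(4.00,0)
θ=6°: B = A + 4.00·(cos6°, sin6°) = (3.9781, 0.4181)
θ=6°: |BD| = 0.4187
θ=6°: circle(B,9.00) ∩ circle(D,9.00): a=0.2093, h=8.9976
θ=6°:   candidates: C₊=(12.9743,0.6800) cross=3.767; C₋=(-4.9962,-0.2618) cross=-3.767
θ=6°:   branch + wants cross > 0 → take C=(12.9743,0.6800) (cross=3.767)
θ=6°: ex = (C−B)/|BC| = (0.9996,0.0291); ey = (-0.0291,0.9996)
θ=6°: P = B + -0.87·ex + -1.22·ey = (3.1439,-0.8267)
θ=140°: B = A + 4.00·(cos140°, sin140°) = (-3.0642, 2.5712)
θ=140°: |BD| = 7.5175
θ=140°: circle(B,9.00) ∩ circle(D,9.00): a=3.7588, h=8.1775
θ=140°:   candidates: C₊=(3.2648,8.9699) cross=61.475; C₋=(-2.3290,-6.3988) cross=-61.475
θ=140°:   branch + wants cross > 0 → take C=(3.2648,8.9699) (cross=61.475)
θ=140°: ex = (C−B)/|BC| = (0.7032,0.7110); ey = (-0.7110,0.7032)
θ=140°: P = B + -0.87·ex + -1.22·ey = (-2.8086,1.0947)
θ=227°: B = A + 4.00·(cos227°, sin227°) = (-2.7280, -2.9254)
θ=227°: |BD| = 7.3365
θ=227°: circle(B,9.00) ∩ circle(D,9.00): a=3.6682, h=8.2185
θ=227°:   candidates: C₊=(-2.6411,6.0742) cross=60.295; C₋=(3.9131,-8.9996) cross=-60.295
θ=227°:   branch + wants cross > 0 → take C=(-2.6411,6.0742) (cross=60.295)
θ=227°: ex = (C−B)/|BC| = (0.0097,1.0000); ey = (-1.0000,0.0097)
θ=227°: P = B + -0.87·ex + -1.22·ey = (-1.5164,-3.8072)

θ=6°: 3.14 -0.83
θ=140°: -2.81 1.09
θ=227°: -1.52 -3.81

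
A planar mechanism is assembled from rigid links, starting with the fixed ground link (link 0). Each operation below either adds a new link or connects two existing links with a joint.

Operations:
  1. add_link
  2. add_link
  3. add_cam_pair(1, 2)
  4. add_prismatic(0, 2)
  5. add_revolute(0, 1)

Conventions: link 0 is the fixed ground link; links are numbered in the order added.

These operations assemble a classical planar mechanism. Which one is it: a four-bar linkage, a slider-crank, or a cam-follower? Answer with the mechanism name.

links: 3 (incl. ground); joints: 1 revolute, 1 prismatic, 1 higher (cam) pair, forming one closed loop
3 links, revolute + prismatic + higher pair in one loop → cam-follower

cam-follower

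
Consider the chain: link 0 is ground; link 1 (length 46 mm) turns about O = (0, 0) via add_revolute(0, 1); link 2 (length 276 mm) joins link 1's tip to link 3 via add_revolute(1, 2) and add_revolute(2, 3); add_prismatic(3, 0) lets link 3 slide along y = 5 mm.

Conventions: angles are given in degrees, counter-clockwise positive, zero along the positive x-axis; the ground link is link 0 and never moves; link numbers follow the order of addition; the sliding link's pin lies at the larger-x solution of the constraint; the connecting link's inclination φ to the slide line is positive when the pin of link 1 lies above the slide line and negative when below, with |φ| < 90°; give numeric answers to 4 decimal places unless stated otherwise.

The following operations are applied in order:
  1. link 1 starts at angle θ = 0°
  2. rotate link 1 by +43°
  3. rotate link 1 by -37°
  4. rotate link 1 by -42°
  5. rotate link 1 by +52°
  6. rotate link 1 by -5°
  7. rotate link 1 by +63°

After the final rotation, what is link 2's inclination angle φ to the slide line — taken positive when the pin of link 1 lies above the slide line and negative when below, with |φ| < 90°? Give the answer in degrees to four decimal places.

geometry: r = 46 mm, L = 276 mm, e = 5 mm; θ starts at 0°
rotate link 1 by +43°: θ ← 0° +43° = 43°
rotate link 1 by -37°: θ ← 43° -37° = 6°
rotate link 1 by -42°: θ ← 6° -42° = -36°
rotate link 1 by +52°: θ ← -36° +52° = 16°
rotate link 1 by -5°: θ ← 16° -5° = 11°
rotate link 1 by +63°: θ ← 11° +63° = 74°
h = r sin θ − e = 44.218038 − 5 = 39.218038
sin φ = h / L = 39.218038 / 276 = 0.14209434
φ = arcsin(0.14209434) = 8.169055°

8.1691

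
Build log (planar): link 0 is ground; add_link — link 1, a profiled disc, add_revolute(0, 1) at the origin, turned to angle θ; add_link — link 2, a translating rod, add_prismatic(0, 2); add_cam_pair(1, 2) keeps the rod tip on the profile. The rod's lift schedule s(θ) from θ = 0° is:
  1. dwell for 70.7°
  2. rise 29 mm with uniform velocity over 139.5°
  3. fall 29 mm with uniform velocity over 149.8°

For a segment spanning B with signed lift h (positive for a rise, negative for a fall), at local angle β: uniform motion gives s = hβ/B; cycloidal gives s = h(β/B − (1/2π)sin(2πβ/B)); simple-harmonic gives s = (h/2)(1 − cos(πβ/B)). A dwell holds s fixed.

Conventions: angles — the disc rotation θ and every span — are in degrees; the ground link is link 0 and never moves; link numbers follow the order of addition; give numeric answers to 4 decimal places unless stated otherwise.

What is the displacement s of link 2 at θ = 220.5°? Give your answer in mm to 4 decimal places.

seg 1 [0°–70.7°] dwell: s stays 0.0000
seg 2 [70.7°–210.2°] uniform, h=29: full span → s += 29 → s = 29.0000
seg 3 [210.2°–360°] uniform, h=-29: θ=220.5° here. β=10.3, B=149.8. -29·10.3/149.8 = -1.9940 → s = 27.0060

27.0060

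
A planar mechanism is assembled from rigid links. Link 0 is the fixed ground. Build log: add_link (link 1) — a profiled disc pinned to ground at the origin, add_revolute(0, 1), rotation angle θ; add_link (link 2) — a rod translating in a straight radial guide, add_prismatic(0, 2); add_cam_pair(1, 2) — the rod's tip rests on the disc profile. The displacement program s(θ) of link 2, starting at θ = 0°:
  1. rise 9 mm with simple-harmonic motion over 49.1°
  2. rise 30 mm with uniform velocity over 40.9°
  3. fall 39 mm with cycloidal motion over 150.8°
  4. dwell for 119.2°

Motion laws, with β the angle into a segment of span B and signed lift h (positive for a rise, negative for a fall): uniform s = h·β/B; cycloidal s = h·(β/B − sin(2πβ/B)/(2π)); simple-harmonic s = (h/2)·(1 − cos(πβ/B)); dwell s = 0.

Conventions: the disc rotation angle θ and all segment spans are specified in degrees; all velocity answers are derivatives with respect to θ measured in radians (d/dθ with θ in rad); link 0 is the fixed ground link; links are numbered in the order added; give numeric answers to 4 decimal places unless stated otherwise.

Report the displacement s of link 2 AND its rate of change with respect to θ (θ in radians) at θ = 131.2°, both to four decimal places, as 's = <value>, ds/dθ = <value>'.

seg 1 [0°–49.1°] simple-harmonic, h=9: full span → s += 9 → s = 9.0000
seg 2 [49.1°–90°] uniform, h=30: full span → s += 30 → s = 39.0000
seg 3 [90°–240.8°] cycloidal, h=-39: θ=131.2° here. β=41.2, B=150.8. -39·(0.2732 − sin(2π·0.2732)/(2π)) = -4.5140 → s = 34.4860
velocity in seg [90°–240.8°] (cycloidal), θ in radians: β = 41.2° = 0.7191 rad, B = 150.8° = 2.6320 rad; ds/dθ = (h/B)(1 − cos(2πβ/B)) = ((-39)/2.6320)(1 − cos(2π·0.2732)) = -16.971112 mm/rad

s = 34.4860, ds/dθ = -16.9711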